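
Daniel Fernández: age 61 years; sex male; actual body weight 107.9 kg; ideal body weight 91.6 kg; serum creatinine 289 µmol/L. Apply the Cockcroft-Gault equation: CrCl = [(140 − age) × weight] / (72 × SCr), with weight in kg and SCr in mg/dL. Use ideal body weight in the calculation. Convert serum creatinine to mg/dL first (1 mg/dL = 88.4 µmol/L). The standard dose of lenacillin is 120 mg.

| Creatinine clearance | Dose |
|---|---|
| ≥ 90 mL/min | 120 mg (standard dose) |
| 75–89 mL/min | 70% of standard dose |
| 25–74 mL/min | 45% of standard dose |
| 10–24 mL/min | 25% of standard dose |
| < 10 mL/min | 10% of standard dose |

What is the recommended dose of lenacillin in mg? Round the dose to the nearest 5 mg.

55 mg

SCr = 289 / 88.4 = 3.269 mg/dL
CrCl = (140 − 61) × 91.6 / (72 × 3.269) = 7236.4 / 235.37 ≈ 30.7 mL/min
CrCl ≈ 31 mL/min → bracket 25–74 mL/min.
45% of 120 mg = 54 mg → 55 mg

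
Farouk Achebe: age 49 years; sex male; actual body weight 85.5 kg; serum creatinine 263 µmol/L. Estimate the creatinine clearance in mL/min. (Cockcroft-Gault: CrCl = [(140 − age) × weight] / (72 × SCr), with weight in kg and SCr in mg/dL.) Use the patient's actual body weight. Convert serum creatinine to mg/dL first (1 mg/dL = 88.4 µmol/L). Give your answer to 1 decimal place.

SCr = 263 / 88.4 = 2.975 mg/dL
CrCl = (140 − 49) × 85.5 / (72 × 2.975) = 7780.5 / 214.20 ≈ 36.3 mL/min

36.3 mL/min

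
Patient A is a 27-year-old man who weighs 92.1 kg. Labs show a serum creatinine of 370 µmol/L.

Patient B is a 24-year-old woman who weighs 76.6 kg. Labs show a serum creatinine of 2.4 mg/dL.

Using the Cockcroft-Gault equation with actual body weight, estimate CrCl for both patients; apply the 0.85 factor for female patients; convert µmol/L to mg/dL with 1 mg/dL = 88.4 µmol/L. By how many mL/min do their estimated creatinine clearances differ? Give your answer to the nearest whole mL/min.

Patient A: SCr = 370 / 88.4 = 4.186 mg/dL
Patient A: CrCl = (140 − 27) × 92.1 / (72 × 4.186) = 10407.3 / 301.39 ≈ 34.5 mL/min
Patient B: CrCl = (140 − 24) × 76.6 / (72 × 2.4) × 0.85 = 8885.6 / 172.80 × 0.85 ≈ 43.7 mL/min
|34.5 − 43.7| = 9.2 mL/min

9 mL/min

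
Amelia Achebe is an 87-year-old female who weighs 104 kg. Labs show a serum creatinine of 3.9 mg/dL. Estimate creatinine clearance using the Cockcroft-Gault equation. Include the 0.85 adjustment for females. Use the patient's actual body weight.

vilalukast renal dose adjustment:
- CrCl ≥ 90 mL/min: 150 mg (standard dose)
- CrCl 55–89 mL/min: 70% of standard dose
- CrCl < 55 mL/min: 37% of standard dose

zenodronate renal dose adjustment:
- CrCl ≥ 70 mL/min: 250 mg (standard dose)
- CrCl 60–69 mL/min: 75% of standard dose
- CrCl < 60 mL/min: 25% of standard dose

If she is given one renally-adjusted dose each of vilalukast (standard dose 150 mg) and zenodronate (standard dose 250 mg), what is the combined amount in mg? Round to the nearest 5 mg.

120 mg

CrCl = (140 − 87) × 104 / (72 × 3.9) × 0.85 = 5512.0 / 280.80 × 0.85 ≈ 16.7 mL/min
CrCl ≈ 17 mL/min.
vilalukast: < 55 mL/min → 37% of 150 mg = 55.5 mg.
zenodronate: < 60 mL/min → 25% of 250 mg = 62.5 mg.
Total = 55.5 + 62.5 = 118 mg.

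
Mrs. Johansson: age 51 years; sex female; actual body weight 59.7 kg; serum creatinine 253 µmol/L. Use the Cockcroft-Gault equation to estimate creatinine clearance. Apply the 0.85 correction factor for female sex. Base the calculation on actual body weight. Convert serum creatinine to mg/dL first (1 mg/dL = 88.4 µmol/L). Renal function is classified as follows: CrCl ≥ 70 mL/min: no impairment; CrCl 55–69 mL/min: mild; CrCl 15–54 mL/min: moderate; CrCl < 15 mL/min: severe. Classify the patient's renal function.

SCr = 253 / 88.4 = 2.862 mg/dL
CrCl = (140 − 51) × 59.7 / (72 × 2.862) × 0.85 = 5313.3 / 206.06 × 0.85 ≈ 21.9 mL/min
22 mL/min falls in the 'moderate' range.

moderate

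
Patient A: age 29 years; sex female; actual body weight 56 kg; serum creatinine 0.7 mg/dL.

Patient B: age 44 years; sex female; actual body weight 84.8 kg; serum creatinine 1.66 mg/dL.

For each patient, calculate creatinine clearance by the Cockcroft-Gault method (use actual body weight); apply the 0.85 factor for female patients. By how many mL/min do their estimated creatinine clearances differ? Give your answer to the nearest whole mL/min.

Patient A: CrCl = (140 − 29) × 56 / (72 × 0.7) × 0.85 = 6216.0 / 50.40 × 0.85 ≈ 104.8 mL/min
Patient B: CrCl = (140 − 44) × 84.8 / (72 × 1.66) × 0.85 = 8140.8 / 119.52 × 0.85 ≈ 57.9 mL/min
|104.8 − 57.9| = 46.9 mL/min

47 mL/min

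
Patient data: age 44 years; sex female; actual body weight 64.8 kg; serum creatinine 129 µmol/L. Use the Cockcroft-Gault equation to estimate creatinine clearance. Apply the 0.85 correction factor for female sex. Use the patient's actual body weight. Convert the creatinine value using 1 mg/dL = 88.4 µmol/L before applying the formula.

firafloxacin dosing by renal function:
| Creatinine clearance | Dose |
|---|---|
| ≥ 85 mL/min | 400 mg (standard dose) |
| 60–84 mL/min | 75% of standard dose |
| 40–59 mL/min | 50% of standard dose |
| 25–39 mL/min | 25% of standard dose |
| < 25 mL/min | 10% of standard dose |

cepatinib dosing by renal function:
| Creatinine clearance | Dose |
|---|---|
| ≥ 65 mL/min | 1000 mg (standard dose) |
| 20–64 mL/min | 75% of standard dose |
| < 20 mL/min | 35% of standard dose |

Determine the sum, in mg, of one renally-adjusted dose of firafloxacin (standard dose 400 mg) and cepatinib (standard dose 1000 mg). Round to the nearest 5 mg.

SCr = 129 / 88.4 = 1.459 mg/dL
CrCl = (140 − 44) × 64.8 / (72 × 1.459) × 0.85 = 6220.8 / 105.05 × 0.85 ≈ 50.3 mL/min
CrCl ≈ 50 mL/min.
firafloxacin: 40–59 mL/min → 50% of 400 mg = 200 mg.
cepatinib: 20–64 mL/min → 75% of 1000 mg = 750 mg.
Total = 200 + 750 = 950 mg.

950 mg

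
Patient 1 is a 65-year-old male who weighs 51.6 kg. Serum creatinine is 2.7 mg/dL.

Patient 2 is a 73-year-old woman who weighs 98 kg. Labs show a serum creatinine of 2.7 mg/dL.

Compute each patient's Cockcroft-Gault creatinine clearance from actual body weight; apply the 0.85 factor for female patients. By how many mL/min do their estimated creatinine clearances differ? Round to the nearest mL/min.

9 mL/min

Patient 1: CrCl = (140 − 65) × 51.6 / (72 × 2.7) = 3870.0 / 194.40 ≈ 19.9 mL/min
Patient 2: CrCl = (140 − 73) × 98 / (72 × 2.7) × 0.85 = 6566.0 / 194.40 × 0.85 ≈ 28.7 mL/min
|19.9 − 28.7| = 8.8 mL/min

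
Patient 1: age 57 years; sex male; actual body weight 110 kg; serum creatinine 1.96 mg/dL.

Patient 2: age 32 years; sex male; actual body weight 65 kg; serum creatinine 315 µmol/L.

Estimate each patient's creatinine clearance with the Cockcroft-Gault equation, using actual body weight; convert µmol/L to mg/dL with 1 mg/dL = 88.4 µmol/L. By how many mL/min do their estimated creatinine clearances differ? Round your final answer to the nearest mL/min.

37 mL/min

Patient 1: CrCl = (140 − 57) × 110 / (72 × 1.96) = 9130.0 / 141.12 ≈ 64.7 mL/min
Patient 2: SCr = 315 / 88.4 = 3.563 mg/dL
Patient 2: CrCl = (140 − 32) × 65 / (72 × 3.563) = 7020.0 / 256.54 ≈ 27.4 mL/min
|64.7 − 27.4| = 37.3 mL/min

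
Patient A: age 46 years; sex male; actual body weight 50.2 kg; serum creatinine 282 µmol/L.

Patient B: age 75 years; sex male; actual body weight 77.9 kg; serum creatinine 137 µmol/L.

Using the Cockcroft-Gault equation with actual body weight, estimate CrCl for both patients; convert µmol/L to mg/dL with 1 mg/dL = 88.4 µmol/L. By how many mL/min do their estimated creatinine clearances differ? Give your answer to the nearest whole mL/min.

Patient A: SCr = 282 / 88.4 = 3.19 mg/dL
Patient A: CrCl = (140 − 46) × 50.2 / (72 × 3.19) = 4718.8 / 229.68 ≈ 20.5 mL/min
Patient B: SCr = 137 / 88.4 = 1.55 mg/dL
Patient B: CrCl = (140 − 75) × 77.9 / (72 × 1.55) = 5063.5 / 111.60 ≈ 45.4 mL/min
|20.5 − 45.4| = 24.9 mL/min

25 mL/min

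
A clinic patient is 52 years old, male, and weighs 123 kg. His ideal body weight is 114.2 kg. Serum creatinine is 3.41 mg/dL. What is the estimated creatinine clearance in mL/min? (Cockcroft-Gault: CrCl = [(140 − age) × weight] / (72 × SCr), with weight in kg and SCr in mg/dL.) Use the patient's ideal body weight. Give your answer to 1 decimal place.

40.9 mL/min

CrCl = (140 − 52) × 114.2 / (72 × 3.41) = 10049.6 / 245.52 ≈ 40.9 mL/min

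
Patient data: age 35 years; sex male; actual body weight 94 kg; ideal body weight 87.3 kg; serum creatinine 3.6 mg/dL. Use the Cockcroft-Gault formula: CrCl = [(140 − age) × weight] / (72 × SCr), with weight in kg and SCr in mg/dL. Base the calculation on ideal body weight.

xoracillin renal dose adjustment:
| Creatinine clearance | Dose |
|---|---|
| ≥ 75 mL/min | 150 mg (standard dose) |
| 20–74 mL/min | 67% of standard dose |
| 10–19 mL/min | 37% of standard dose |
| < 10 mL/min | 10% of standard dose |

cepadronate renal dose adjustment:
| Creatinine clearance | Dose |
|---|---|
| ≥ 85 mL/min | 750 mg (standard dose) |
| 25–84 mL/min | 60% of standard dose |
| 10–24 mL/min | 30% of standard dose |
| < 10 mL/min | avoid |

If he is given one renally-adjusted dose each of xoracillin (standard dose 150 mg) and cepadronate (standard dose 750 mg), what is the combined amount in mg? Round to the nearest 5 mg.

CrCl = (140 − 35) × 87.3 / (72 × 3.6) = 9166.5 / 259.20 ≈ 35.4 mL/min
CrCl ≈ 35 mL/min.
xoracillin: 20–74 mL/min → 67% of 150 mg = 100.5 mg.
cepadronate: 25–84 mL/min → 60% of 750 mg = 450 mg.
Total = 100.5 + 450 = 550.5 mg.

550 mg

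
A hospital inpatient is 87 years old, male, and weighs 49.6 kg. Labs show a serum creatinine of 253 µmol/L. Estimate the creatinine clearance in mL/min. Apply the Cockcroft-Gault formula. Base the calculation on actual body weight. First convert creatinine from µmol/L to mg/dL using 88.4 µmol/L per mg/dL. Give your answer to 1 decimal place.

12.8 mL/min

SCr = 253 / 88.4 = 2.862 mg/dL
CrCl = (140 − 87) × 49.6 / (72 × 2.862) = 2628.8 / 206.06 ≈ 12.8 mL/min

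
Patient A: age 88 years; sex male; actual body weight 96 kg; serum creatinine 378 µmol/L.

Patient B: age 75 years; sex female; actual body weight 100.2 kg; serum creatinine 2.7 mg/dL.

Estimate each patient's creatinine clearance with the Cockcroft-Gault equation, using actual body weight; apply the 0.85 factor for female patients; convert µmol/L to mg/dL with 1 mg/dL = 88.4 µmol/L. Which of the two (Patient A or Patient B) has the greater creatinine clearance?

Patient B

Patient A: SCr = 378 / 88.4 = 4.276 mg/dL
Patient A: CrCl = (140 − 88) × 96 / (72 × 4.276) = 4992.0 / 307.87 ≈ 16.2 mL/min
Patient B: CrCl = (140 − 75) × 100.2 / (72 × 2.7) × 0.85 = 6513.0 / 194.40 × 0.85 ≈ 28.5 mL/min
16.2 vs 28.5 mL/min → Patient B is higher.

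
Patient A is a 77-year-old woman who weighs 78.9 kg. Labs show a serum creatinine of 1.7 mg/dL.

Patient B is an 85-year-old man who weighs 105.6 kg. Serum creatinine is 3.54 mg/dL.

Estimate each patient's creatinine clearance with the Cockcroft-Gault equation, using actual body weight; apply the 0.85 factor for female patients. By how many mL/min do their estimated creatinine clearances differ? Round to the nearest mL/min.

12 mL/min

Patient A: CrCl = (140 − 77) × 78.9 / (72 × 1.7) × 0.85 = 4970.7 / 122.40 × 0.85 ≈ 34.5 mL/min
Patient B: CrCl = (140 − 85) × 105.6 / (72 × 3.54) = 5808.0 / 254.88 ≈ 22.8 mL/min
|34.5 − 22.8| = 11.7 mL/min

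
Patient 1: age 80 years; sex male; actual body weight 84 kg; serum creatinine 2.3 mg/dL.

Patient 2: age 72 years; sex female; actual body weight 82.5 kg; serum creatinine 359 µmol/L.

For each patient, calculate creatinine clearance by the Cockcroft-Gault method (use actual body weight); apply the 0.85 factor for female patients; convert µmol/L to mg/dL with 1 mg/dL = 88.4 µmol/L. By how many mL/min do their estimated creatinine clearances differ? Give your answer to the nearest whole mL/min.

Patient 1: CrCl = (140 − 80) × 84 / (72 × 2.3) = 5040.0 / 165.60 ≈ 30.4 mL/min
Patient 2: SCr = 359 / 88.4 = 4.061 mg/dL
Patient 2: CrCl = (140 − 72) × 82.5 / (72 × 4.061) × 0.85 = 5610.0 / 292.39 × 0.85 ≈ 16.3 mL/min
|30.4 − 16.3| = 14.1 mL/min

14 mL/min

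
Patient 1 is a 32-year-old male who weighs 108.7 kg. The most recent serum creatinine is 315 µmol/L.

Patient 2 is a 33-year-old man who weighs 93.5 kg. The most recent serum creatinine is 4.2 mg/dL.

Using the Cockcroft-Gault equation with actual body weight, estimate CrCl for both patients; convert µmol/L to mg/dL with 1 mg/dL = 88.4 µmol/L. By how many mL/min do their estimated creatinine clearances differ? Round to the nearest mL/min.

Patient 1: SCr = 315 / 88.4 = 3.563 mg/dL
Patient 1: CrCl = (140 − 32) × 108.7 / (72 × 3.563) = 11739.6 / 256.54 ≈ 45.8 mL/min
Patient 2: CrCl = (140 − 33) × 93.5 / (72 × 4.2) = 10004.5 / 302.40 ≈ 33.1 mL/min
|45.8 − 33.1| = 12.7 mL/min

13 mL/min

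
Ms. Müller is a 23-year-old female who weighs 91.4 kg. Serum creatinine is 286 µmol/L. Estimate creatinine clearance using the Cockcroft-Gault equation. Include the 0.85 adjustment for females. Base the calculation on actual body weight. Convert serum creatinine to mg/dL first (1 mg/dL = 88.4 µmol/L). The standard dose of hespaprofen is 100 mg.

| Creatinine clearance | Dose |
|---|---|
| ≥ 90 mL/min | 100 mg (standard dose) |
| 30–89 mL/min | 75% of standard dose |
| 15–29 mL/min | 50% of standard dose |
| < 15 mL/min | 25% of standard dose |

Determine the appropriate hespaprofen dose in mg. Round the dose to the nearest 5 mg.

SCr = 286 / 88.4 = 3.235 mg/dL
CrCl = (140 − 23) × 91.4 / (72 × 3.235) × 0.85 = 10693.8 / 232.92 × 0.85 ≈ 39.0 mL/min
CrCl ≈ 39 mL/min → bracket 30–89 mL/min.
75% of 100 mg = 75 mg

75 mg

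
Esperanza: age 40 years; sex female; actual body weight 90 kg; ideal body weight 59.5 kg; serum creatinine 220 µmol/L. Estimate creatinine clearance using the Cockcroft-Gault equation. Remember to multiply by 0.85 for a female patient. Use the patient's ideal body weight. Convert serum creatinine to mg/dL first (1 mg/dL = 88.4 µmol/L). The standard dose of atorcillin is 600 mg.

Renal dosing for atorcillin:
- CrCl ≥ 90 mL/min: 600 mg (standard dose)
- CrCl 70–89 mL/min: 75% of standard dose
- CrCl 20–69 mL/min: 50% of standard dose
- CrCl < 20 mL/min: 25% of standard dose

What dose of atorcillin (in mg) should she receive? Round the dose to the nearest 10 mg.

SCr = 220 / 88.4 = 2.489 mg/dL
CrCl = (140 − 40) × 59.5 / (72 × 2.489) × 0.85 = 5950.0 / 179.21 × 0.85 ≈ 28.2 mL/min
CrCl ≈ 28 mL/min → bracket 20–69 mL/min.
50% of 600 mg = 300 mg

300 mg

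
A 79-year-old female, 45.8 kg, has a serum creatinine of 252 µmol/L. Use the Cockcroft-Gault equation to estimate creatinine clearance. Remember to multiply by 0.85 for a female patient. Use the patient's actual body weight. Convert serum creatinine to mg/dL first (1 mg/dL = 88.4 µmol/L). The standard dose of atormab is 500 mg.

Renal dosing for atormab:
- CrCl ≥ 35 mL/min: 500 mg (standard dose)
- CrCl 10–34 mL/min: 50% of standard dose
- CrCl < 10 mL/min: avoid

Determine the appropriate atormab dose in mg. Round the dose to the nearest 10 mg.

SCr = 252 / 88.4 = 2.851 mg/dL
CrCl = (140 − 79) × 45.8 / (72 × 2.851) × 0.85 = 2793.8 / 205.27 × 0.85 ≈ 11.6 mL/min
CrCl ≈ 12 mL/min → bracket 10–34 mL/min.
50% of 500 mg = 250 mg

250 mg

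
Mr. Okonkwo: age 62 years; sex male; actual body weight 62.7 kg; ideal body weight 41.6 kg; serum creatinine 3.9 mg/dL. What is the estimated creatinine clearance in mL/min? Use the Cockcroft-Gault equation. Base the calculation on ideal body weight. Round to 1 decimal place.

CrCl = (140 − 62) × 41.6 / (72 × 3.9) = 3244.8 / 280.80 ≈ 11.6 mL/min

11.6 mL/min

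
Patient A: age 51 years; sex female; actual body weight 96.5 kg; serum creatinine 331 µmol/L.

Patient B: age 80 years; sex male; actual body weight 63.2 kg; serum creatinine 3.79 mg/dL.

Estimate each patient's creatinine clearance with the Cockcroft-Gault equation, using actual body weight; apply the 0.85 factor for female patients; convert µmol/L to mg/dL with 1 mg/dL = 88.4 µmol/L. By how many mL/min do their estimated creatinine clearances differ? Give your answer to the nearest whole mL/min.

13 mL/min

Patient A: SCr = 331 / 88.4 = 3.744 mg/dL
Patient A: CrCl = (140 − 51) × 96.5 / (72 × 3.744) × 0.85 = 8588.5 / 269.57 × 0.85 ≈ 27.1 mL/min
Patient B: CrCl = (140 − 80) × 63.2 / (72 × 3.79) = 3792.0 / 272.88 ≈ 13.9 mL/min
|27.1 − 13.9| = 13.2 mL/min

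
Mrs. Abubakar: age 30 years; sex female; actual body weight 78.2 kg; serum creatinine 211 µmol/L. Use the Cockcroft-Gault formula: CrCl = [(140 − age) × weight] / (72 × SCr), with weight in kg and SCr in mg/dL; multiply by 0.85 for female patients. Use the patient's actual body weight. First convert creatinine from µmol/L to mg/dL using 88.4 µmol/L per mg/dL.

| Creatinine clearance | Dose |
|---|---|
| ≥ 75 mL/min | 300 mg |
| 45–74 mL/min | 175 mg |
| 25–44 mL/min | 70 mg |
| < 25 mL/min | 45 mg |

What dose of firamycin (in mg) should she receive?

SCr = 211 / 88.4 = 2.387 mg/dL
CrCl = (140 − 30) × 78.2 / (72 × 2.387) × 0.85 = 8602.0 / 171.86 × 0.85 ≈ 42.5 mL/min
CrCl ≈ 43 mL/min → bracket 25–44 mL/min.
Dose for this bracket: 70 mg.

70 mg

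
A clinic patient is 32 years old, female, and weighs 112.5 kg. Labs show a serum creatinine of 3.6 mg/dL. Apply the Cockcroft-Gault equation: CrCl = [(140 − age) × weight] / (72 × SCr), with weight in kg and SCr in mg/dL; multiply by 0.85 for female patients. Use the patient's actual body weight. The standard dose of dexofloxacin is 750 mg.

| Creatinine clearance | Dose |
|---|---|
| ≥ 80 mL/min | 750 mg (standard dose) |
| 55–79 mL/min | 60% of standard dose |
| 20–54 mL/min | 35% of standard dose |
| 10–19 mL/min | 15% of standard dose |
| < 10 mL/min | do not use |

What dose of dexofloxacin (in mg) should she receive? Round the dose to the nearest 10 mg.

CrCl = (140 − 32) × 112.5 / (72 × 3.6) × 0.85 = 12150.0 / 259.20 × 0.85 ≈ 39.8 mL/min
CrCl ≈ 40 mL/min → bracket 20–54 mL/min.
35% of 750 mg = 262.5 mg → 260 mg

260 mg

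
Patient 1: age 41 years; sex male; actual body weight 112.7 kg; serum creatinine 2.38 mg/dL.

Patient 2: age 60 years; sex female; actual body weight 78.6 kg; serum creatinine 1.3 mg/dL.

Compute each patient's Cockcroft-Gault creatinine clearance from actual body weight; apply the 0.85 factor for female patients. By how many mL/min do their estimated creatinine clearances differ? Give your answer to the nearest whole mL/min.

Patient 1: CrCl = (140 − 41) × 112.7 / (72 × 2.38) = 11157.3 / 171.36 ≈ 65.1 mL/min
Patient 2: CrCl = (140 − 60) × 78.6 / (72 × 1.3) × 0.85 = 6288.0 / 93.60 × 0.85 ≈ 57.1 mL/min
|65.1 − 57.1| = 8.0 mL/min

8 mL/min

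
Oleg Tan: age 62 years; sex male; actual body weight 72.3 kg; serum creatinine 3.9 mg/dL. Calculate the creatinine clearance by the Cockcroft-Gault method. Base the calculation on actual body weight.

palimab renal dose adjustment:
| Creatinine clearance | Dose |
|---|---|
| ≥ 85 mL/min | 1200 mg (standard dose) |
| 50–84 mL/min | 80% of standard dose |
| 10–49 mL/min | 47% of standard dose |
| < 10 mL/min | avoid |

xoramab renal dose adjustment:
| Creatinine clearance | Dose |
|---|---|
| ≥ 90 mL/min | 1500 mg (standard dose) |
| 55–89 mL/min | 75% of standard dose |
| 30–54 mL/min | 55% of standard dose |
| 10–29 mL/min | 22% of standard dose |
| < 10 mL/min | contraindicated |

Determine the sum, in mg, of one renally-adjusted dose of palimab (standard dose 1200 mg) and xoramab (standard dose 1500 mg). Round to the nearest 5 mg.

CrCl = (140 − 62) × 72.3 / (72 × 3.9) = 5639.4 / 280.80 ≈ 20.1 mL/min
CrCl ≈ 20 mL/min.
palimab: 10–49 mL/min → 47% of 1200 mg = 564 mg.
xoramab: 10–29 mL/min → 22% of 1500 mg = 330 mg.
Total = 564 + 330 = 894 mg.

895 mg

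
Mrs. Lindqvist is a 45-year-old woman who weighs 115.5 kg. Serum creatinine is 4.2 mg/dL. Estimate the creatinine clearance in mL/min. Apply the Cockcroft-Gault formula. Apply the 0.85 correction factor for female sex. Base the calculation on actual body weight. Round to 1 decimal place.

30.8 mL/min

CrCl = (140 − 45) × 115.5 / (72 × 4.2) × 0.85 = 10972.5 / 302.40 × 0.85 ≈ 30.8 mL/min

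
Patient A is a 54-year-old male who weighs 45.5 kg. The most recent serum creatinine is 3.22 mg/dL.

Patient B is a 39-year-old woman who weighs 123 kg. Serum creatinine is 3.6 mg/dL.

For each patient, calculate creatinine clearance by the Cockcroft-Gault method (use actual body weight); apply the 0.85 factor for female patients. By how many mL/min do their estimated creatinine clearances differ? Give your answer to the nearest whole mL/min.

24 mL/min

Patient A: CrCl = (140 − 54) × 45.5 / (72 × 3.22) = 3913.0 / 231.84 ≈ 16.9 mL/min
Patient B: CrCl = (140 − 39) × 123 / (72 × 3.6) × 0.85 = 12423.0 / 259.20 × 0.85 ≈ 40.7 mL/min
|16.9 − 40.7| = 23.8 mL/min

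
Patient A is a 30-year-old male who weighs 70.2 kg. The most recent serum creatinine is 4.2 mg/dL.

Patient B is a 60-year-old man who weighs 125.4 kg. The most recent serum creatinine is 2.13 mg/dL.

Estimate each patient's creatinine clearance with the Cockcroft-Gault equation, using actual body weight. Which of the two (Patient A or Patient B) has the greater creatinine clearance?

Patient B

Patient A: CrCl = (140 − 30) × 70.2 / (72 × 4.2) = 7722.0 / 302.40 ≈ 25.5 mL/min
Patient B: CrCl = (140 − 60) × 125.4 / (72 × 2.13) = 10032.0 / 153.36 ≈ 65.4 mL/min
25.5 vs 65.4 mL/min → Patient B is higher.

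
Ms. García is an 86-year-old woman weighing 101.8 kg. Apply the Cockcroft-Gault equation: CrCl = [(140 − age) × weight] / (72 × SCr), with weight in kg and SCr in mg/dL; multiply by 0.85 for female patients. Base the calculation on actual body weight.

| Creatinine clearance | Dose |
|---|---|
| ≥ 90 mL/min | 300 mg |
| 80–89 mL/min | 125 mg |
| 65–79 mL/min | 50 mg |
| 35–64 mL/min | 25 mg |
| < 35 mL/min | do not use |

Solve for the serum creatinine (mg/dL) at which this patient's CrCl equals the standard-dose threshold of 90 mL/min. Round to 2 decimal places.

Standard dose requires CrCl ≥ 90 mL/min.
Set (140 − 86) × 101.8 × 0.85 / (72 × SCr) = 90
SCr = (140 − 86) × 101.8 × 0.85 / (72 × 90) = 0.721 mg/dL

0.72 mg/dL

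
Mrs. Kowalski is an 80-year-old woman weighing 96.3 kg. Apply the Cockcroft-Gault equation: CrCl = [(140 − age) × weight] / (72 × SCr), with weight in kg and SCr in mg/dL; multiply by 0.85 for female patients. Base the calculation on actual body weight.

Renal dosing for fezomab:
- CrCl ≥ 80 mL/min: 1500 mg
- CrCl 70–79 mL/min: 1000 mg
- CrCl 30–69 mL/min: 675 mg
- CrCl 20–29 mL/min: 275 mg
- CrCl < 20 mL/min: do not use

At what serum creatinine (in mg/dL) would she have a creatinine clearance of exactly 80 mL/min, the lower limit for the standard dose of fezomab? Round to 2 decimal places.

0.85 mg/dL

Standard dose requires CrCl ≥ 80 mL/min.
Set (140 − 80) × 96.3 × 0.85 / (72 × SCr) = 80
SCr = (140 − 80) × 96.3 × 0.85 / (72 × 80) = 0.853 mg/dL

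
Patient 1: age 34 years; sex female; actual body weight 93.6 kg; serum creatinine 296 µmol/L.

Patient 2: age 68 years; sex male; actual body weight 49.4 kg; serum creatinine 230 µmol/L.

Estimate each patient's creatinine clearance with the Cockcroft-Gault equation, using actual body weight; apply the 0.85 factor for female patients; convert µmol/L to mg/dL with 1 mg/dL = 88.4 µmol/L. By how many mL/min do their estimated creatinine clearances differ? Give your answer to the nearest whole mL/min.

16 mL/min

Patient 1: SCr = 296 / 88.4 = 3.348 mg/dL
Patient 1: CrCl = (140 − 34) × 93.6 / (72 × 3.348) × 0.85 = 9921.6 / 241.06 × 0.85 ≈ 35.0 mL/min
Patient 2: SCr = 230 / 88.4 = 2.602 mg/dL
Patient 2: CrCl = (140 − 68) × 49.4 / (72 × 2.602) = 3556.8 / 187.34 ≈ 19.0 mL/min
|35.0 − 19.0| = 16.0 mL/min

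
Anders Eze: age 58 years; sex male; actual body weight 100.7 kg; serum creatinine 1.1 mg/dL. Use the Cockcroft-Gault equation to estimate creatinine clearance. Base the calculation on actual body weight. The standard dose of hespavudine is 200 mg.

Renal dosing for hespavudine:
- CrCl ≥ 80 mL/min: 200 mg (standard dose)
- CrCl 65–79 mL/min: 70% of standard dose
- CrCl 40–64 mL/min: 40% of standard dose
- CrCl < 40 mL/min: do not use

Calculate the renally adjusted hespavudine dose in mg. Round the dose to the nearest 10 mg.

200 mg

CrCl = (140 − 58) × 100.7 / (72 × 1.1) = 8257.4 / 79.20 ≈ 104.3 mL/min
CrCl ≈ 104 mL/min → bracket ≥ 80 mL/min.
100% of 200 mg = 200 mg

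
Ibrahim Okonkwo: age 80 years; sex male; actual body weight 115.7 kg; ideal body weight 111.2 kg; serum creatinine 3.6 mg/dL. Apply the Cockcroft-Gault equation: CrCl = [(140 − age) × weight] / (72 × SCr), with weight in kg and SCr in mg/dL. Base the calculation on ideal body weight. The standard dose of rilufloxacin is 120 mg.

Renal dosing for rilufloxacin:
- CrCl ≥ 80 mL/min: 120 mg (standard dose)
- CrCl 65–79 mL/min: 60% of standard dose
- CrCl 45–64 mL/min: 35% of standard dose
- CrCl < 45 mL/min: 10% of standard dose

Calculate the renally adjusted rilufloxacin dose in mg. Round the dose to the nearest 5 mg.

10 mg

CrCl = (140 − 80) × 111.2 / (72 × 3.6) = 6672.0 / 259.20 ≈ 25.7 mL/min
CrCl ≈ 26 mL/min → bracket < 45 mL/min.
10% of 120 mg = 12 mg → 10 mg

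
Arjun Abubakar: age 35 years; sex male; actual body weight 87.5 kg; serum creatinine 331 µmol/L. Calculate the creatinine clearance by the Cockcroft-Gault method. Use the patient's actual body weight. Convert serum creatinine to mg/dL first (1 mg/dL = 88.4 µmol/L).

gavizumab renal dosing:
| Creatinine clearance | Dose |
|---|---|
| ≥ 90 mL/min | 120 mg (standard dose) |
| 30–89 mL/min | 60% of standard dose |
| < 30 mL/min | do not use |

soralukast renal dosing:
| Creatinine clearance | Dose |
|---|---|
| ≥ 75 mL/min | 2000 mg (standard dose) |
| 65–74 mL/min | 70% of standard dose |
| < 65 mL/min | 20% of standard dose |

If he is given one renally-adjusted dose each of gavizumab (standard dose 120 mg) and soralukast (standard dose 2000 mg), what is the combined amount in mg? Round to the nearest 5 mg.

470 mg

SCr = 331 / 88.4 = 3.744 mg/dL
CrCl = (140 − 35) × 87.5 / (72 × 3.744) = 9187.5 / 269.57 ≈ 34.1 mL/min
CrCl ≈ 34 mL/min.
gavizumab: 30–89 mL/min → 60% of 120 mg = 72 mg.
soralukast: < 65 mL/min → 20% of 2000 mg = 400 mg.
Total = 72 + 400 = 472 mg.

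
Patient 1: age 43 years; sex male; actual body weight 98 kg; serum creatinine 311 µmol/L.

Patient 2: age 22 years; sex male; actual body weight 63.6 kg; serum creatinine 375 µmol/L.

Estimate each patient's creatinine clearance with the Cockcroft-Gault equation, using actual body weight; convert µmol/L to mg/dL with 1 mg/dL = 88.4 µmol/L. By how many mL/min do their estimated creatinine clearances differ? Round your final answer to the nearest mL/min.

13 mL/min

Patient 1: SCr = 311 / 88.4 = 3.518 mg/dL
Patient 1: CrCl = (140 − 43) × 98 / (72 × 3.518) = 9506.0 / 253.30 ≈ 37.5 mL/min
Patient 2: SCr = 375 / 88.4 = 4.242 mg/dL
Patient 2: CrCl = (140 − 22) × 63.6 / (72 × 4.242) = 7504.8 / 305.42 ≈ 24.6 mL/min
|37.5 − 24.6| = 12.9 mL/min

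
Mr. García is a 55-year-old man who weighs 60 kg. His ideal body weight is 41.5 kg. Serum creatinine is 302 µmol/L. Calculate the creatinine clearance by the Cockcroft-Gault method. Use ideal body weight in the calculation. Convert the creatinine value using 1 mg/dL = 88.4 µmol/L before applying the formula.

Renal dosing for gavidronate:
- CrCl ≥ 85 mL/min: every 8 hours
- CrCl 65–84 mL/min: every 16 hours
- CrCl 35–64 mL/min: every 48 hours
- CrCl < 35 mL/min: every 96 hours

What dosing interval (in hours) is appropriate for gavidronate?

every 96 hours

SCr = 302 / 88.4 = 3.416 mg/dL
CrCl = (140 − 55) × 41.5 / (72 × 3.416) = 3527.5 / 245.95 ≈ 14.3 mL/min
CrCl ≈ 14 mL/min → bracket < 35 mL/min → every 96 hours.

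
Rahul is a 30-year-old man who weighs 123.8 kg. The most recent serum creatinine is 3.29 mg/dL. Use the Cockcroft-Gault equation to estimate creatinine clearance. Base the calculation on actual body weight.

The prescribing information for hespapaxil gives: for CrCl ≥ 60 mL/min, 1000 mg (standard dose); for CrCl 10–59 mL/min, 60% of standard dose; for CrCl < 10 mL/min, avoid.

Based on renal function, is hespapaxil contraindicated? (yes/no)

no

CrCl = (140 − 30) × 123.8 / (72 × 3.29) = 13618.0 / 236.88 ≈ 57.5 mL/min
CrCl ≈ 57 mL/min, which is ≥ 10 mL/min.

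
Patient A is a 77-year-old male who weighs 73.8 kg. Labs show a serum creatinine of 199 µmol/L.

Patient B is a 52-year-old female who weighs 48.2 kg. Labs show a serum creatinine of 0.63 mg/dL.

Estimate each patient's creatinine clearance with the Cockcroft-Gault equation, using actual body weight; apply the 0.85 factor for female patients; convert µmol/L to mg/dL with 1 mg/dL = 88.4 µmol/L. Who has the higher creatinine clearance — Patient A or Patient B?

Patient A: SCr = 199 / 88.4 = 2.251 mg/dL
Patient A: CrCl = (140 − 77) × 73.8 / (72 × 2.251) = 4649.4 / 162.07 ≈ 28.7 mL/min
Patient B: CrCl = (140 − 52) × 48.2 / (72 × 0.63) × 0.85 = 4241.6 / 45.36 × 0.85 ≈ 79.5 mL/min
28.7 vs 79.5 mL/min → Patient B is higher.

Patient B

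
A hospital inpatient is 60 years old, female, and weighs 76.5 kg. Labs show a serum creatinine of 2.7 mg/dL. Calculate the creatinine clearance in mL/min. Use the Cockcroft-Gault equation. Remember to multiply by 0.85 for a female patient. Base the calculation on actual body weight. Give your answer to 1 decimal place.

26.8 mL/min

CrCl = (140 − 60) × 76.5 / (72 × 2.7) × 0.85 = 6120.0 / 194.40 × 0.85 ≈ 26.8 mL/min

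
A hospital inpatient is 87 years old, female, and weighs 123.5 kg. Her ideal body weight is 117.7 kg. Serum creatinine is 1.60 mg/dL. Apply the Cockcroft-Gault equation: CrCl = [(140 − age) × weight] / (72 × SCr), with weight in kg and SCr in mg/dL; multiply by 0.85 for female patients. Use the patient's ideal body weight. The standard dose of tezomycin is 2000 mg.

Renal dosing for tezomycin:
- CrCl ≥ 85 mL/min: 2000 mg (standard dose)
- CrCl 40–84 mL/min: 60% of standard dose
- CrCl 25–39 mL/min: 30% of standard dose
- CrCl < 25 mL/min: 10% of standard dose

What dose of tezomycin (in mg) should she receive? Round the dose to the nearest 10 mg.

CrCl = (140 − 87) × 117.7 / (72 × 1.6) × 0.85 = 6238.1 / 115.20 × 0.85 ≈ 46.0 mL/min
CrCl ≈ 46 mL/min → bracket 40–84 mL/min.
60% of 2000 mg = 1200 mg

1200 mg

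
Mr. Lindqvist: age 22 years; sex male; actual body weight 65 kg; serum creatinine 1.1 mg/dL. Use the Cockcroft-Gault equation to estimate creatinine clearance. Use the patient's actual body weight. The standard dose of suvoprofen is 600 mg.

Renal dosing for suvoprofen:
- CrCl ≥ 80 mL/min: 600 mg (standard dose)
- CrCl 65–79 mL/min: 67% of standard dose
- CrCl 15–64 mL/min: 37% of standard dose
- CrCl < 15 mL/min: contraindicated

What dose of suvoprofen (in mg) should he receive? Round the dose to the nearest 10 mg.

CrCl = (140 − 22) × 65 / (72 × 1.1) = 7670.0 / 79.20 ≈ 96.8 mL/min
CrCl ≈ 97 mL/min → bracket ≥ 80 mL/min.
100% of 600 mg = 600 mg

600 mg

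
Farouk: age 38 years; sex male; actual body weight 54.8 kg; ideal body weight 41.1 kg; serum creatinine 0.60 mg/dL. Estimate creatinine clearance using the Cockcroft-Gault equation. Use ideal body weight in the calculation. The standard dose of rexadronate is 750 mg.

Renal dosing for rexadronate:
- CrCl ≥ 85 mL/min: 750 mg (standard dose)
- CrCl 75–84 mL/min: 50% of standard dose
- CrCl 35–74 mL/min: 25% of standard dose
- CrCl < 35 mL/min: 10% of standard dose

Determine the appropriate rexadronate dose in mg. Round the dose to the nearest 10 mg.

750 mg

CrCl = (140 − 38) × 41.1 / (72 × 0.6) = 4192.2 / 43.20 ≈ 97.0 mL/min
CrCl ≈ 97 mL/min → bracket ≥ 85 mL/min.
100% of 750 mg = 750 mg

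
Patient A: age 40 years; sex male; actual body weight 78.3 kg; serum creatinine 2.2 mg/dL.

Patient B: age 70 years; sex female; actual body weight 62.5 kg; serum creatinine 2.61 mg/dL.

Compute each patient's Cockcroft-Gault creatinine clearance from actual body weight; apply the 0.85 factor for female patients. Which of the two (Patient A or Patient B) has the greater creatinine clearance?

Patient A

Patient A: CrCl = (140 − 40) × 78.3 / (72 × 2.2) = 7830.0 / 158.40 ≈ 49.4 mL/min
Patient B: CrCl = (140 − 70) × 62.5 / (72 × 2.61) × 0.85 = 4375.0 / 187.92 × 0.85 ≈ 19.8 mL/min
49.4 vs 19.8 mL/min → Patient A is higher.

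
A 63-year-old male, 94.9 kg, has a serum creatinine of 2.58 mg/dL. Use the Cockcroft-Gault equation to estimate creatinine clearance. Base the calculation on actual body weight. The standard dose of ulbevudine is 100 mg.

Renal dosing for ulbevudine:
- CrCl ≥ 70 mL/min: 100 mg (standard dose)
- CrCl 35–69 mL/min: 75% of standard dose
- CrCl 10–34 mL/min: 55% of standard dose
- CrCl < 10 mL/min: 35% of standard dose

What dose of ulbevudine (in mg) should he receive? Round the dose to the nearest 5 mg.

75 mg

CrCl = (140 − 63) × 94.9 / (72 × 2.58) = 7307.3 / 185.76 ≈ 39.3 mL/min
CrCl ≈ 39 mL/min → bracket 35–69 mL/min.
75% of 100 mg = 75 mg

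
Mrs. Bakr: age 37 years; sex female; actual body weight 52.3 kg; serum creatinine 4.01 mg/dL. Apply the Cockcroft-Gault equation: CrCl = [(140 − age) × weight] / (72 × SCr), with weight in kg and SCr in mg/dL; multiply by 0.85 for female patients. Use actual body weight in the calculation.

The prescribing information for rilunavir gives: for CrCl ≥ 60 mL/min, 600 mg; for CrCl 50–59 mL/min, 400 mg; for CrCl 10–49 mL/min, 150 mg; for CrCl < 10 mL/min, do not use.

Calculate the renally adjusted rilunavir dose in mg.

150 mg

CrCl = (140 − 37) × 52.3 / (72 × 4.01) × 0.85 = 5386.9 / 288.72 × 0.85 ≈ 15.9 mL/min
CrCl ≈ 16 mL/min → bracket 10–49 mL/min.
Dose for this bracket: 150 mg.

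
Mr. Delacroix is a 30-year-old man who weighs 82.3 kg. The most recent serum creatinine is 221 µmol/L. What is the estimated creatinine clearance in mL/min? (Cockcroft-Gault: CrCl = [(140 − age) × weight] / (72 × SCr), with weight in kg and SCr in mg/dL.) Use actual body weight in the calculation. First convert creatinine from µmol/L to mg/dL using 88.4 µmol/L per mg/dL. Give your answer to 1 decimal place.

50.3 mL/min

SCr = 221 / 88.4 = 2.5 mg/dL
CrCl = (140 − 30) × 82.3 / (72 × 2.5) = 9053.0 / 180.00 ≈ 50.3 mL/min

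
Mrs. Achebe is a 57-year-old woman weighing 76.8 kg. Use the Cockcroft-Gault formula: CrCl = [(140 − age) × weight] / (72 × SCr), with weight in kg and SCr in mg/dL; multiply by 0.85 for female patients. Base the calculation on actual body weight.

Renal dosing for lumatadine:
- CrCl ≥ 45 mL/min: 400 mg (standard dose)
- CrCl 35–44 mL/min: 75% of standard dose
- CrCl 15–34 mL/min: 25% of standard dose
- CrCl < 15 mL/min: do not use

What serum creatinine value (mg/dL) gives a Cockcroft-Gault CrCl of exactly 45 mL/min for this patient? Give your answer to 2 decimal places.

1.67 mg/dL

Standard dose requires CrCl ≥ 45 mL/min.
Set (140 − 57) × 76.8 × 0.85 / (72 × SCr) = 45
SCr = (140 − 57) × 76.8 × 0.85 / (72 × 45) = 1.672 mg/dL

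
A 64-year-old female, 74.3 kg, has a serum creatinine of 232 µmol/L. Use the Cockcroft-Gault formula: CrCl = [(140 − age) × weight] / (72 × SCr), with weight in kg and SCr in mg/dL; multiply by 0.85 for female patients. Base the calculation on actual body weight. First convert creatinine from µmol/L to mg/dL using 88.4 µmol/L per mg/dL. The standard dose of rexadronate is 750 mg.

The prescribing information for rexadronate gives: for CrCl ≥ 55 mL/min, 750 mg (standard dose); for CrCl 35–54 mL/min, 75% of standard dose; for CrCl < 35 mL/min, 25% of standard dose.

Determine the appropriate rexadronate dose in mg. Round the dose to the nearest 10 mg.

SCr = 232 / 88.4 = 2.624 mg/dL
CrCl = (140 − 64) × 74.3 / (72 × 2.624) × 0.85 = 5646.8 / 188.93 × 0.85 ≈ 25.4 mL/min
CrCl ≈ 25 mL/min → bracket < 35 mL/min.
25% of 750 mg = 187.5 mg → 190 mg

190 mg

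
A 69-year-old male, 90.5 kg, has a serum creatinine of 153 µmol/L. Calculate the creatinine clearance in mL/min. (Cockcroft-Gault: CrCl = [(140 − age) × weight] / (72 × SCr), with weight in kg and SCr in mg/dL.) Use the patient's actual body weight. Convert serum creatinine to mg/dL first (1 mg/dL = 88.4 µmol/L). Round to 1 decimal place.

51.6 mL/min

SCr = 153 / 88.4 = 1.731 mg/dL
CrCl = (140 − 69) × 90.5 / (72 × 1.731) = 6425.5 / 124.63 ≈ 51.6 mL/min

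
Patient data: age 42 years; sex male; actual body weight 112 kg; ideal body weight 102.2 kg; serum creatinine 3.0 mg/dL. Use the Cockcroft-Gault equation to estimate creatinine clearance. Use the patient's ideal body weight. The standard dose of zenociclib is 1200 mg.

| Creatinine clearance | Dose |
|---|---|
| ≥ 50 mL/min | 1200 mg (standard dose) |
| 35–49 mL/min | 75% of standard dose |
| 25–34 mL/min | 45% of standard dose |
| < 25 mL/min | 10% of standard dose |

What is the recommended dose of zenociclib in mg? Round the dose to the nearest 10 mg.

CrCl = (140 − 42) × 102.2 / (72 × 3) = 10015.6 / 216.00 ≈ 46.4 mL/min
CrCl ≈ 46 mL/min → bracket 35–49 mL/min.
75% of 1200 mg = 900 mg

900 mg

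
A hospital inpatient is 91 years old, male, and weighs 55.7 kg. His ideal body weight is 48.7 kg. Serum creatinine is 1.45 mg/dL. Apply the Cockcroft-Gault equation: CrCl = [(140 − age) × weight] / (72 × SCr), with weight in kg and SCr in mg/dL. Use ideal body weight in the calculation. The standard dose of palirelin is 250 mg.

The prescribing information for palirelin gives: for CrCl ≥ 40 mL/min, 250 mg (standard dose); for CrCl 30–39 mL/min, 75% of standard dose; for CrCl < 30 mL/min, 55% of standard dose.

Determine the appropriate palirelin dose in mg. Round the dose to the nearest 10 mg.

CrCl = (140 − 91) × 48.7 / (72 × 1.45) = 2386.3 / 104.40 ≈ 22.9 mL/min
CrCl ≈ 23 mL/min → bracket < 30 mL/min.
55% of 250 mg = 137.5 mg → 140 mg

140 mg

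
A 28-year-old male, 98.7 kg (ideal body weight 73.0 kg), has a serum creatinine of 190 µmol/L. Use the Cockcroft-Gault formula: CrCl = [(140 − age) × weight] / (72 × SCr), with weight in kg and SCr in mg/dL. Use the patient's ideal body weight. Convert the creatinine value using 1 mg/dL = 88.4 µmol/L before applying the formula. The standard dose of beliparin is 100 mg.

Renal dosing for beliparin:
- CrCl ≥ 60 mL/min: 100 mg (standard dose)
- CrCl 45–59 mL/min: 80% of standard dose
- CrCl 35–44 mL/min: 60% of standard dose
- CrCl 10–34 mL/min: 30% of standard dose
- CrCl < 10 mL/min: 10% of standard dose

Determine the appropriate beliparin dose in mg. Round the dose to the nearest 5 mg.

SCr = 190 / 88.4 = 2.149 mg/dL
CrCl = (140 − 28) × 73 / (72 × 2.149) = 8176.0 / 154.73 ≈ 52.8 mL/min
CrCl ≈ 53 mL/min → bracket 45–59 mL/min.
80% of 100 mg = 80 mg

80 mg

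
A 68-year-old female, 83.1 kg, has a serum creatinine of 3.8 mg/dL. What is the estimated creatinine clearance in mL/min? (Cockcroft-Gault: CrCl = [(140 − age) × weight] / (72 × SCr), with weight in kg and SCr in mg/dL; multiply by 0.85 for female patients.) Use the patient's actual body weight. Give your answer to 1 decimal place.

CrCl = (140 − 68) × 83.1 / (72 × 3.8) × 0.85 = 5983.2 / 273.60 × 0.85 ≈ 18.6 mL/min

18.6 mL/min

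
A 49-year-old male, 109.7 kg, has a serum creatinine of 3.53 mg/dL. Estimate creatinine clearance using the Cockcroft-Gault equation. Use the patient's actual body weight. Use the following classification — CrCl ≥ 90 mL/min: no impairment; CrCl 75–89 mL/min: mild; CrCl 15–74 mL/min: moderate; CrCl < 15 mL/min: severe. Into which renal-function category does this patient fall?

moderate

CrCl = (140 − 49) × 109.7 / (72 × 3.53) = 9982.7 / 254.16 ≈ 39.3 mL/min
39 mL/min falls in the 'moderate' range.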